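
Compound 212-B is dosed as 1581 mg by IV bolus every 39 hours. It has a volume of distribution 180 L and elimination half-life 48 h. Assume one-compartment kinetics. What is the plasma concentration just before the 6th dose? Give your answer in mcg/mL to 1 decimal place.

f = (1/2)^(τ/t½) = (1/2)^(39/48) ≈ 0.5694.
C₀ = D/Vd = 1581/180 ≈ 8.783 mcg/mL.
Before the 6th dose, 5 doses have been given. Superposition: Cmin = C₀·(f + f² + … + f^5).
≈ 8.783 × (0.5694 + 0.3242 + 0.1846 + 0.1051 + 0.0599) ≈ 8.783 × 1.2432 ≈ 10.919 mcg/mL.

10.9 mcg/mL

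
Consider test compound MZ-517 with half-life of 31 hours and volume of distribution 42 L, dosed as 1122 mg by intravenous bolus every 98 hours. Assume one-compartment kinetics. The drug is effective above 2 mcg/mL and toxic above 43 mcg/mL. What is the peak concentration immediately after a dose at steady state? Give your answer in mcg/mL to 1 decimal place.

30.1 mcg/mL

Over one 98-h interval, 98/31 ≈ 3.1613 half-lives elapse, leaving f ≈ 0.1118 of each dose.
At steady state, accumulation factor R = 1/(1 − e^(−kτ)) ≈ 1.1259.
Each bolus raises the concentration by D/Vd = 1122/42 ≈ 26.714 mcg/mL.
Cmax,ss = C₀/(1 − f) ≈ 26.714/0.8882 ≈ 30.077 mcg/mL.
Peak 30.1 mcg/mL vs MTC 43 mcg/mL: below toxic threshold.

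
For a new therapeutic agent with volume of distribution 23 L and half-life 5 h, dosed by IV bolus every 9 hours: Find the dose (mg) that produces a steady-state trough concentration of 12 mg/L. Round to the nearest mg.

685 mg

τ/t½ = 9/5 ≈ 1.8, so f = (1/2)^(9/5) ≈ 0.287175.
Cmin,ss = (D/Vd)·f/(1−f), so D = Cmin,ss·Vd·(1−f)/f.
D = 12 × 23 × (1−f)/f ≈ 12 × 23 × 2.48220 ≈ 685.09 mg.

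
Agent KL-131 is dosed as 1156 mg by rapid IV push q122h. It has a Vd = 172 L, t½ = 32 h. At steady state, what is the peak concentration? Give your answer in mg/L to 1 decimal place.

τ/t½ = 122/32 ≈ 3.8125, so fraction remaining f = (1/2)^(122/32) ≈ 0.0712.
Accumulation ratio R = 1/(1 − f) ≈ 1/0.9288 ≈ 1.0767.
Single-dose peak C₀ = D/Vd = 1156/172 ≈ 6.721 mg/L.
Cmax,ss = C₀/(1 − f) ≈ 6.721/0.9288 ≈ 7.236 mg/L.

7.2 mg/L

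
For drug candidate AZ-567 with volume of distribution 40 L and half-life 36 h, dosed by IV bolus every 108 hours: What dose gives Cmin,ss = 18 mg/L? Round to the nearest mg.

5040 mg

τ/t½ = 108/36 ≈ 3, so f = (1/2)^(108/36) ≈ 0.125000.
Cmin,ss = (D/Vd)·f/(1−f), so D = Cmin,ss·Vd·(1−f)/f.
D = 18 × 40 × (1−f)/f ≈ 18 × 40 × 7.00000 ≈ 5040.00 mg.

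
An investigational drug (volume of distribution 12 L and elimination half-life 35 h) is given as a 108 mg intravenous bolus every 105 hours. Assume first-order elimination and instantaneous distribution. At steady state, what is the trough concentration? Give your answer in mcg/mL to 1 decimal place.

1.3 mcg/mL

The dosing interval is 3 half-lives, so f = 2^(−3) = 0.125.
At steady state, R = 1/(1 − 0.125) = 8/7.
Single-dose peak C₀ = D/Vd = 108/12 = 9 mcg/mL.
Steady-state peak Cmax,ss = C₀·R = 9 × 8/7 ≈ 10.286 mcg/mL.
Steady-state trough Cmin,ss = Cmax,ss·f ≈ 10.286 × 0.125 ≈ 1.286 mcg/mL.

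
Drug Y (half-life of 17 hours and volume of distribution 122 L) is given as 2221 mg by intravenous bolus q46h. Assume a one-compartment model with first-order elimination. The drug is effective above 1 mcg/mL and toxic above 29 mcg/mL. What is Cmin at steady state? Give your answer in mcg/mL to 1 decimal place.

τ/t½ = 46/17 ≈ 2.7059, so fraction remaining f = (1/2)^(46/17) ≈ 0.1533.
Accumulation ratio R = 1/(1 − f) ≈ 1/0.8467 ≈ 1.1811.
Each bolus raises the concentration by D/Vd = 2221/122 ≈ 18.205 mcg/mL.
Steady-state peak Cmax,ss = C₀·R ≈ 18.205 × 1.1811 ≈ 21.502 mcg/mL.
Steady-state trough Cmin,ss = Cmax,ss·f ≈ 21.502 × 0.1533 ≈ 3.296 mcg/mL.
Trough 3.3 mcg/mL vs MEC 1 mcg/mL: adequate.

3.3 mcg/mL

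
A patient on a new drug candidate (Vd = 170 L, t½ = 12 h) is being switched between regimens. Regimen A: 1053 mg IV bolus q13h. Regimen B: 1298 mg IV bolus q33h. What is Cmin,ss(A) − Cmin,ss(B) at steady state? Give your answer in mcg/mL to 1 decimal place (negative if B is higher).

4.2 mcg/mL

Regimen A: f = (1/2)^(13/12) ≈ 0.4719; Cmin,ss = (1053/170)·f/(1−f) ≈ 5.535 mcg/mL.
Regimen B: f = (1/2)^(33/12) ≈ 0.1487; Cmin,ss = (1298/170)·f/(1−f) ≈ 1.334 mcg/mL.
Difference ≈ 5.535 − 1.334 ≈ 4.201 mcg/mL.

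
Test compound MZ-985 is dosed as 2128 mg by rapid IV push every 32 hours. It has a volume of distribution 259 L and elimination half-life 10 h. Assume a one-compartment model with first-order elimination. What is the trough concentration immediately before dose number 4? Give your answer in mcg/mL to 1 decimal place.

f = (1/2)^(τ/t½) = (1/2)^(32/10) ≈ 0.1088.
C₀ = D/Vd = 2128/259 ≈ 8.216 mcg/mL.
Before the 4th dose, 3 doses have been given. Superposition: Cmin = C₀·(f + f² + … + f^3).
≈ 8.216 × (0.1088 + 0.0118 + 0.0013) ≈ 8.216 × 0.1219 ≈ 1.002 mcg/mL.

1.0 mcg/mL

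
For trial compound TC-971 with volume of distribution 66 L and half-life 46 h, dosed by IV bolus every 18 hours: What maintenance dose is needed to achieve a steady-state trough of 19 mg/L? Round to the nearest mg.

391 mg

τ/t½ = 18/46 ≈ 0.3913, so f = (1/2)^(18/46) ≈ 0.762440.
Cmin,ss = (D/Vd)·f/(1−f), so D = Cmin,ss·Vd·(1−f)/f.
D = 19 × 66 × (1−f)/f ≈ 19 × 66 × 0.31158 ≈ 390.72 mg.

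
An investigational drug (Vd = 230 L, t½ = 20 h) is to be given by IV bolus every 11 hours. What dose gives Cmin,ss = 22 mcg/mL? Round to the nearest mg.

2348 mg

τ/t½ = 11/20 ≈ 0.55, so f = (1/2)^(11/20) ≈ 0.683020.
Cmin,ss = (D/Vd)·f/(1−f), so D = Cmin,ss·Vd·(1−f)/f.
D = 22 × 230 × (1−f)/f ≈ 22 × 230 × 0.46409 ≈ 2348.30 mg.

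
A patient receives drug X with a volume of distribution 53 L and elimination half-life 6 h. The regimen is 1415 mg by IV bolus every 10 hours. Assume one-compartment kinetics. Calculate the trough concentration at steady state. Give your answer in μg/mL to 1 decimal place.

12.3 μg/mL

τ/t½ = 10/6 ≈ 1.6667, so fraction remaining f = (1/2)^(10/6) ≈ 0.3150.
At steady state, accumulation factor R = 1/(1 − e^(−kτ)) ≈ 1.4599.
Each bolus raises the concentration by D/Vd = 1415/53 ≈ 26.698 μg/mL.
Cmax,ss = C₀/(1 − f) ≈ 26.698/0.6850 ≈ 38.975 μg/mL.
Steady-state trough Cmin,ss = Cmax,ss·f ≈ 38.975 × 0.3150 ≈ 12.277 μg/mL.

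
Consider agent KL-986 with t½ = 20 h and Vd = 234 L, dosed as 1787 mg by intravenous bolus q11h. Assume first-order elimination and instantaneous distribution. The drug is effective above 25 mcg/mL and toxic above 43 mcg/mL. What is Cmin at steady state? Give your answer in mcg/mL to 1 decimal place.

16.5 mcg/mL

k = ln2/t½ = ln2/20 ≈ 0.034657 h⁻¹; fraction remaining f = e^(−kτ) = e^(−0.034657×11) ≈ 0.6830.
At steady state, accumulation factor R = 1/(1 − e^(−kτ)) ≈ 3.1546.
Single-dose peak C₀ = D/Vd = 1787/234 ≈ 7.637 mcg/mL.
Steady-state peak Cmax,ss = C₀·R ≈ 7.637 × 3.1546 ≈ 24.092 mcg/mL.
Steady-state trough Cmin,ss = Cmax,ss·f ≈ 24.092 × 0.6830 ≈ 16.455 mcg/mL.
Trough 16.5 mcg/mL vs MEC 25 mcg/mL: subtherapeutic.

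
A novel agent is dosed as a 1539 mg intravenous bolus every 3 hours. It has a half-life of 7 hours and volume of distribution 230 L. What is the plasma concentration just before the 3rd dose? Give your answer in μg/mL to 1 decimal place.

f = (1/2)^(τ/t½) = (1/2)^(3/7) ≈ 0.7430.
C₀ = D/Vd = 1539/230 ≈ 6.691 μg/mL.
Before the 3rd dose, 2 doses have been given. Superposition: Cmin = C₀·(f + f²).
≈ 6.691 × (0.7430 + 0.5520) ≈ 6.691 × 1.2950 ≈ 8.665 μg/mL.

8.7 μg/mL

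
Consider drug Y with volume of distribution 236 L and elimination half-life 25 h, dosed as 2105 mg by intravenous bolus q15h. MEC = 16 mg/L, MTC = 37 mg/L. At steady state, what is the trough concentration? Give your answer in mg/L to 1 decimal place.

τ/t½ = 15/25 ≈ 0.6, so fraction remaining f = (1/2)^(15/25) ≈ 0.6598.
At steady state, accumulation factor R = 1/(1 − e^(−kτ)) ≈ 2.9394.
Each bolus raises the concentration by D/Vd = 2105/236 ≈ 8.919 mg/L.
Cmax,ss = C₀/(1 − f) ≈ 8.919/0.3402 ≈ 26.217 mg/L.
Steady-state trough Cmin,ss = Cmax,ss·f ≈ 26.217 × 0.6598 ≈ 17.298 mg/L.
Trough 17.3 mg/L vs MEC 16 mg/L: adequate.

17.3 mg/L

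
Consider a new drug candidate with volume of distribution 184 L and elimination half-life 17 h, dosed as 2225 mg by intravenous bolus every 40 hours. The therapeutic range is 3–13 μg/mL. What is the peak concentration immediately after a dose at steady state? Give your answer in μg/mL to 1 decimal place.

15.0 μg/mL

Over one 40-h interval, 40/17 ≈ 2.3529 half-lives elapse, leaving f ≈ 0.1957 of each dose.
At steady state, accumulation factor R = 1/(1 − e^(−kτ)) ≈ 1.2433.
Each bolus raises the concentration by D/Vd = 2225/184 ≈ 12.092 μg/mL.
Steady-state peak Cmax,ss = C₀·R ≈ 12.092 × 1.2433 ≈ 15.034 μg/mL.
Peak 15.0 μg/mL vs MTC 13 μg/mL: exceeds toxic threshold.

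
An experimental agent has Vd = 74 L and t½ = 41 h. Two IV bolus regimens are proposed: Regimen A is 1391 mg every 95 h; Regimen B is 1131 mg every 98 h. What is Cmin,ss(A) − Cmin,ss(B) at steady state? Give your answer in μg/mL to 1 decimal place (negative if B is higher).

1.1 μg/mL

Regimen A: f = (1/2)^(95/41) ≈ 0.2007; Cmin,ss = (1391/74)·f/(1−f) ≈ 4.720 μg/mL.
Regimen B: f = (1/2)^(98/41) ≈ 0.1908; Cmin,ss = (1131/74)·f/(1−f) ≈ 3.604 μg/mL.
Difference ≈ 4.720 − 3.604 ≈ 1.116 μg/mL.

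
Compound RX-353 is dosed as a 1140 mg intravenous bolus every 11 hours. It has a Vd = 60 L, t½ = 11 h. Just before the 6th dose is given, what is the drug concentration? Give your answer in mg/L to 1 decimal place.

f = (1/2)^(τ/t½) = (1/2)^(11/11) ≈ 0.5000.
C₀ = D/Vd = 1140/60 ≈ 19.000 mg/L.
Before the 6th dose, 5 doses have been given. Superposition: Cmin = C₀·(f + f² + … + f^5).
≈ 19.000 × (0.5000 + 0.2500 + 0.1250 + 0.0625 + 0.0313) ≈ 19.000 × 0.9688 ≈ 18.407 mg/L.

18.4 mg/L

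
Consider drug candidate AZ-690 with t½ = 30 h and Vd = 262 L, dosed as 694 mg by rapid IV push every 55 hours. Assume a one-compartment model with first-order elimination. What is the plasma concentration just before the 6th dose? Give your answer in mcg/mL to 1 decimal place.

f = (1/2)^(τ/t½) = (1/2)^(55/30) ≈ 0.2806.
C₀ = D/Vd = 694/262 ≈ 2.649 mcg/mL.
Before the 6th dose, 5 doses have been given. Superposition: Cmin = C₀·(f + f² + … + f^5).
≈ 2.649 × (0.2806 + 0.0787 + 0.0221 + 0.0062 + 0.0017) ≈ 2.649 × 0.3893 ≈ 1.031 mcg/mL.

1.0 mcg/mL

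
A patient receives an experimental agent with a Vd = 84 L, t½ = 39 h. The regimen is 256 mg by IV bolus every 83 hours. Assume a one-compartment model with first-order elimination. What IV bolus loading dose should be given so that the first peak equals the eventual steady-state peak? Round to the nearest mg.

332 mg

f = (1/2)^(83/39) ≈ 0.228742; accumulation ratio R = 1/(1−f) ≈ 1.29658.
Loading dose to hit Cmax,ss on first dose: D_load = D_maint·R ≈ 256 × 1.29658 ≈ 331.92 mg.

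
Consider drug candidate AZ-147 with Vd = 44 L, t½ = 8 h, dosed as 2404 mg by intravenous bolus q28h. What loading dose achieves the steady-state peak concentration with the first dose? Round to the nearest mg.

f = (1/2)^(28/8) ≈ 0.088388; accumulation ratio R = 1/(1−f) ≈ 1.09696.
Loading dose to hit Cmax,ss on first dose: D_load = D_maint·R ≈ 2404 × 1.09696 ≈ 2637.09 mg.

2637 mg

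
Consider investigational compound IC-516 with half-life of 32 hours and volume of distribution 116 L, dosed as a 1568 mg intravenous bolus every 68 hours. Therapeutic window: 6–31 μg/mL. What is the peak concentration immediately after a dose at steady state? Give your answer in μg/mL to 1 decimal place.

τ/t½ = 68/32 ≈ 2.125, so fraction remaining f = (1/2)^(68/32) ≈ 0.2293.
Accumulation ratio R = 1/(1 − f) ≈ 1/0.7707 ≈ 1.2975.
Single-dose peak C₀ = D/Vd = 1568/116 ≈ 13.517 μg/mL.
Steady-state peak Cmax,ss = C₀·R ≈ 13.517 × 1.2975 ≈ 17.538 μg/mL.
Peak 17.5 μg/mL vs MTC 31 μg/mL: below toxic threshold.

17.5 μg/mL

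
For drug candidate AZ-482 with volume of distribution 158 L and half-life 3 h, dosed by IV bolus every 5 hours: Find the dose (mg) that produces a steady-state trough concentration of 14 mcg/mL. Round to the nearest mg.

4811 mg

τ/t½ = 5/3 ≈ 1.6667, so f = (1/2)^(5/3) ≈ 0.314980.
Cmin,ss = (D/Vd)·f/(1−f), so D = Cmin,ss·Vd·(1−f)/f.
D = 14 × 158 × (1−f)/f ≈ 14 × 158 × 2.17480 ≈ 4810.66 mg.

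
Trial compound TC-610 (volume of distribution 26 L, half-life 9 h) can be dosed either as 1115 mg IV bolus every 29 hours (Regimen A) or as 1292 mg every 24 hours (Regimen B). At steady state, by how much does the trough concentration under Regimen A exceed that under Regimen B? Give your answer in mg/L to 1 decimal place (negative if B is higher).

Regimen A: f = (1/2)^(29/9) ≈ 0.1072; Cmin,ss = (1115/26)·f/(1−f) ≈ 5.149 mg/L.
Regimen B: f = (1/2)^(24/9) ≈ 0.1575; Cmin,ss = (1292/26)·f/(1−f) ≈ 9.290 mg/L.
Difference ≈ 5.149 − 9.290 ≈ -4.141 mg/L.

-4.1 mg/L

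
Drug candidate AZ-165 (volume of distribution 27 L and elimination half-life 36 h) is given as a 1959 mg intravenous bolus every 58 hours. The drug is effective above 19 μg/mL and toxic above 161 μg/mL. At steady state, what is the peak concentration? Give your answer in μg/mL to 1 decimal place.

107.9 μg/mL

k = ln2/t½ = ln2/36 ≈ 0.019254 h⁻¹; fraction remaining f = e^(−kτ) = e^(−0.019254×58) ≈ 0.3273.
Accumulation ratio R = 1/(1 − f) ≈ 1/0.6727 ≈ 1.4865.
Single-dose peak C₀ = D/Vd = 1959/27 ≈ 72.556 μg/mL.
Cmax,ss = C₀/(1 − f) ≈ 72.556/0.6727 ≈ 107.858 μg/mL.
Peak 107.9 μg/mL vs MTC 161 μg/mL: below toxic threshold.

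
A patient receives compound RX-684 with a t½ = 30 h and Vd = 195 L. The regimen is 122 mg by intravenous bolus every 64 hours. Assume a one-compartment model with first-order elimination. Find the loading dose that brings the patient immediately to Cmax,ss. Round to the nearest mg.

158 mg

f = (1/2)^(64/30) ≈ 0.227931; accumulation ratio R = 1/(1−f) ≈ 1.29522.
Loading dose to hit Cmax,ss on first dose: D_load = D_maint·R ≈ 122 × 1.29522 ≈ 158.02 mg.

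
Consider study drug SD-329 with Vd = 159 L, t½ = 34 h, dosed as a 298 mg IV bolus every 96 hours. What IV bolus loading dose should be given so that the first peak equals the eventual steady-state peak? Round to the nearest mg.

f = (1/2)^(96/34) ≈ 0.141264; accumulation ratio R = 1/(1−f) ≈ 1.16450.
Loading dose to hit Cmax,ss on first dose: D_load = D_maint·R ≈ 298 × 1.16450 ≈ 347.02 mg.

347 mg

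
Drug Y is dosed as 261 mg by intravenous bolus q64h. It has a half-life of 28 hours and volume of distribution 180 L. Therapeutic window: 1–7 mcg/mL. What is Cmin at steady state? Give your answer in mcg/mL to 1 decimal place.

0.4 mcg/mL

k = ln2/t½ = ln2/28 ≈ 0.024755 h⁻¹; fraction remaining f = e^(−kτ) = e^(−0.024755×64) ≈ 0.2051.
Accumulation ratio R = 1/(1 − f) ≈ 1/0.7949 ≈ 1.2580.
Each bolus raises the concentration by D/Vd = 261/180 ≈ 1.450 mcg/mL.
Steady-state peak Cmax,ss = C₀·R ≈ 1.450 × 1.2580 ≈ 1.824 mcg/mL.
Steady-state trough Cmin,ss = Cmax,ss·f ≈ 1.824 × 0.2051 ≈ 0.374 mcg/mL.
Trough 0.4 mcg/mL vs MEC 1 mcg/mL: subtherapeutic.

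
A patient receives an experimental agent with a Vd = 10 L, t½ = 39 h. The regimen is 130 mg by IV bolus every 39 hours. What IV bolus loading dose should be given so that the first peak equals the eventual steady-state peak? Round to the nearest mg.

f = (1/2)^(39/39) ≈ 0.500000; accumulation ratio R = 1/(1−f) ≈ 2.00000.
Loading dose to hit Cmax,ss on first dose: D_load = D_maint·R ≈ 130 × 2.00000 ≈ 260.00 mg.

260 mg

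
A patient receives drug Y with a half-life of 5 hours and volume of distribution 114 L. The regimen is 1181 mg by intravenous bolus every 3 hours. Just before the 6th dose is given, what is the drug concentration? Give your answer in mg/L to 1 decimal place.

f = (1/2)^(τ/t½) = (1/2)^(3/5) ≈ 0.6598.
C₀ = D/Vd = 1181/114 ≈ 10.360 mg/L.
Before the 6th dose, 5 doses have been given. Superposition: Cmin = C₀·(f + f² + … + f^5).
≈ 10.360 × (0.6598 + 0.4353 + 0.2872 + 0.1895 + 0.1250) ≈ 10.360 × 1.6968 ≈ 17.579 mg/L.

17.6 mg/L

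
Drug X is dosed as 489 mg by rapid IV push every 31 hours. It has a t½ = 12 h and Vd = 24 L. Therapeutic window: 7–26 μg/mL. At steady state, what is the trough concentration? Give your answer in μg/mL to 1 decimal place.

4.1 μg/mL

Over one 31-h interval, 31/12 ≈ 2.5833 half-lives elapse, leaving f ≈ 0.1669 of each dose.
Accumulation ratio R = 1/(1 − f) ≈ 1/0.8331 ≈ 1.2003.
Each bolus raises the concentration by D/Vd = 489/24 ≈ 20.375 μg/mL.
Cmax,ss = C₀/(1 − f) ≈ 20.375/0.8331 ≈ 24.457 μg/mL.
Steady-state trough Cmin,ss = Cmax,ss·f ≈ 24.457 × 0.1669 ≈ 4.082 μg/mL.
Trough 4.1 μg/mL vs MEC 7 μg/mL: subtherapeutic.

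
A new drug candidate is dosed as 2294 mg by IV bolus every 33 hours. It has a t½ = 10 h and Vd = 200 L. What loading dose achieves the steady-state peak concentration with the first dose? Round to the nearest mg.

2553 mg

f = (1/2)^(33/10) ≈ 0.101532; accumulation ratio R = 1/(1−f) ≈ 1.11301.
Loading dose to hit Cmax,ss on first dose: D_load = D_maint·R ≈ 2294 × 1.11301 ≈ 2553.24 mg.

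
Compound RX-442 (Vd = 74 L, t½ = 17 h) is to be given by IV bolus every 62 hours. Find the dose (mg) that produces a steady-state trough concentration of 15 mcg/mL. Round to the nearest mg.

12796 mg

τ/t½ = 62/17 ≈ 3.6471, so f = (1/2)^(62/17) ≈ 0.079823.
Cmin,ss = (D/Vd)·f/(1−f), so D = Cmin,ss·Vd·(1−f)/f.
D = 15 × 74 × (1−f)/f ≈ 15 × 74 × 11.52772 ≈ 12795.77 mg.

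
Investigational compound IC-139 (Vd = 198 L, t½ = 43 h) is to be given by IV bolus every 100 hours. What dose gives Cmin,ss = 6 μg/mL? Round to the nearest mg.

τ/t½ = 100/43 ≈ 2.3256, so f = (1/2)^(100/43) ≈ 0.199494.
Cmin,ss = (D/Vd)·f/(1−f), so D = Cmin,ss·Vd·(1−f)/f.
D = 6 × 198 × (1−f)/f ≈ 6 × 198 × 4.01268 ≈ 4767.06 mg.

4767 mg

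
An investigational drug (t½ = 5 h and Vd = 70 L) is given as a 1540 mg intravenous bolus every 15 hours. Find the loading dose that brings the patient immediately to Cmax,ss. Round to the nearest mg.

1760 mg

f = (1/2)^(15/5) ≈ 0.125000; accumulation ratio R = 1/(1−f) ≈ 1.14286.
Loading dose to hit Cmax,ss on first dose: D_load = D_maint·R ≈ 1540 × 1.14286 ≈ 1760.00 mg.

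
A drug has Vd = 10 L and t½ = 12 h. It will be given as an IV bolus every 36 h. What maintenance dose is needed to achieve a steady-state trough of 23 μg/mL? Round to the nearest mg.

1610 mg

τ/t½ = 36/12 ≈ 3, so f = (1/2)^(36/12) ≈ 0.125000.
Cmin,ss = (D/Vd)·f/(1−f), so D = Cmin,ss·Vd·(1−f)/f.
D = 23 × 10 × (1−f)/f ≈ 23 × 10 × 7.00000 ≈ 1610.00 mg.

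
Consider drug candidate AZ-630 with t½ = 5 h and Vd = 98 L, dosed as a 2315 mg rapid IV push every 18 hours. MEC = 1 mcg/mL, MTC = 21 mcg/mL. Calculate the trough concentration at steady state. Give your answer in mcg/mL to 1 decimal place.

Over one 18-h interval, 18/5 ≈ 3.6 half-lives elapse, leaving f ≈ 0.0825 of each dose.
Accumulation ratio R = 1/(1 − f) ≈ 1/0.9175 ≈ 1.0899.
Single-dose peak C₀ = D/Vd = 2315/98 ≈ 23.622 mcg/mL.
Cmax,ss = C₀/(1 − f) ≈ 23.622/0.9175 ≈ 25.746 mcg/mL.
Steady-state trough Cmin,ss = Cmax,ss·f ≈ 25.746 × 0.0825 ≈ 2.124 mcg/mL.
Trough 2.1 mcg/mL vs MEC 1 mcg/mL: adequate.

2.1 mcg/mL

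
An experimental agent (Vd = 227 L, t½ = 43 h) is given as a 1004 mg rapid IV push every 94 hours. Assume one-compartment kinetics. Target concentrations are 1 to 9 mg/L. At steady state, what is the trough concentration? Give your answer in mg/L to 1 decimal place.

1.2 mg/L

Over one 94-h interval, 94/43 ≈ 2.186 half-lives elapse, leaving f ≈ 0.2198 of each dose.
At steady state, accumulation factor R = 1/(1 − e^(−kτ)) ≈ 1.2817.
Each bolus raises the concentration by D/Vd = 1004/227 ≈ 4.423 mg/L.
Steady-state peak Cmax,ss = C₀·R ≈ 4.423 × 1.2817 ≈ 5.669 mg/L.
Steady-state trough Cmin,ss = Cmax,ss·f ≈ 5.669 × 0.2198 ≈ 1.246 mg/L.
Trough 1.2 mg/L vs MEC 1 mg/L: adequate.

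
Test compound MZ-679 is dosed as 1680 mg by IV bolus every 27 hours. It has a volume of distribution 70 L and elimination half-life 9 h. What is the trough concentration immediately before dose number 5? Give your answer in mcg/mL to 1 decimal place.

f = (1/2)^(τ/t½) = (1/2)^(27/9) ≈ 0.1250.
C₀ = D/Vd = 1680/70 ≈ 24.000 mcg/mL.
Before the 5th dose, 4 doses have been given. Superposition: Cmin = C₀·(f + f² + … + f^4).
≈ 24.000 × (0.1250 + 0.0156 + 0.0020 + 0.0002) ≈ 24.000 × 0.1428 ≈ 3.427 mcg/mL.

3.4 mcg/mL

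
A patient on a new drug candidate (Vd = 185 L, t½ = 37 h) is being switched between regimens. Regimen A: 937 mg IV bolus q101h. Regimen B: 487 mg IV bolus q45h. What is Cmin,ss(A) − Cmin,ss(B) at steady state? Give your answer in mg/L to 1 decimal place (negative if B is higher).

-1.1 mg/L

Regimen A: f = (1/2)^(101/37) ≈ 0.1508; Cmin,ss = (937/185)·f/(1−f) ≈ 0.899 mg/L.
Regimen B: f = (1/2)^(45/37) ≈ 0.4304; Cmin,ss = (487/185)·f/(1−f) ≈ 1.989 mg/L.
Difference ≈ 0.899 − 1.989 ≈ -1.090 mg/L.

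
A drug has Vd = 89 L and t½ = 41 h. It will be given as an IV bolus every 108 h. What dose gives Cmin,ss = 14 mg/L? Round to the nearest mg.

τ/t½ = 108/41 ≈ 2.6341, so f = (1/2)^(108/41) ≈ 0.161080.
Cmin,ss = (D/Vd)·f/(1−f), so D = Cmin,ss·Vd·(1−f)/f.
D = 14 × 89 × (1−f)/f ≈ 14 × 89 × 5.20810 ≈ 6489.29 mg.

6489 mg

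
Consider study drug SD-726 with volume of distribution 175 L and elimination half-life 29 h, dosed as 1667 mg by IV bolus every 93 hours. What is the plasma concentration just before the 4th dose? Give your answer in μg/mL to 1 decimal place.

f = (1/2)^(τ/t½) = (1/2)^(93/29) ≈ 0.1083.
C₀ = D/Vd = 1667/175 ≈ 9.526 μg/mL.
Before the 4th dose, 3 doses have been given. Superposition: Cmin = C₀·(f + f² + … + f^3).
≈ 9.526 × (0.1083 + 0.0117 + 0.0013) ≈ 9.526 × 0.1213 ≈ 1.156 μg/mL.

1.2 μg/mL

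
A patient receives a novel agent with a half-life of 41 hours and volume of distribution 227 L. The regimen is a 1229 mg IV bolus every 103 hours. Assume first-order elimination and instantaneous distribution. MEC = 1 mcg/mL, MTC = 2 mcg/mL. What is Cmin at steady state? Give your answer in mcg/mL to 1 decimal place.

Over one 103-h interval, 103/41 ≈ 2.5122 half-lives elapse, leaving f ≈ 0.1753 of each dose.
Each bolus raises the concentration by D/Vd = 1229/227 ≈ 5.414 mcg/mL.
Steady-state trough Cmin,ss = C₀·f/(1−f) ≈ 5.414 × 0.1753/0.8247 ≈ 1.151 mcg/mL.
Trough 1.2 mcg/mL vs MEC 1 mcg/mL: adequate.

1.2 mcg/mL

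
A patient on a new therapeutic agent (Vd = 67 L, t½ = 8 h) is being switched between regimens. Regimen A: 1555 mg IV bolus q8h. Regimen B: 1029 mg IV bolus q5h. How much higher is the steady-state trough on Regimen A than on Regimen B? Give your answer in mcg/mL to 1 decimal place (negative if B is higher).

Regimen A: f = (1/2)^(8/8) ≈ 0.5000; Cmin,ss = (1555/67)·f/(1−f) ≈ 23.209 mcg/mL.
Regimen B: f = (1/2)^(5/8) ≈ 0.6484; Cmin,ss = (1029/67)·f/(1−f) ≈ 28.323 mcg/mL.
Difference ≈ 23.209 − 28.323 ≈ -5.114 mcg/mL.

-5.1 mcg/mL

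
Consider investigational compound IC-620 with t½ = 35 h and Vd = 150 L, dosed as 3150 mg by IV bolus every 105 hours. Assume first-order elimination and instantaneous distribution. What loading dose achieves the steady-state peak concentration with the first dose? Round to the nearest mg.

3600 mg

f = (1/2)^(105/35) ≈ 0.125000; accumulation ratio R = 1/(1−f) ≈ 1.14286.
Loading dose to hit Cmax,ss on first dose: D_load = D_maint·R ≈ 3150 × 1.14286 ≈ 3600.01 mg.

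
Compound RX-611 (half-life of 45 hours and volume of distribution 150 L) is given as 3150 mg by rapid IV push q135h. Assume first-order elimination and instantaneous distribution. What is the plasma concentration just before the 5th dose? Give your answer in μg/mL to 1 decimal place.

3.0 μg/mL

f = (1/2)^(τ/t½) = (1/2)^(135/45) ≈ 0.1250.
C₀ = D/Vd = 3150/150 ≈ 21.000 μg/mL.
Before the 5th dose, 4 doses have been given. Superposition: Cmin = C₀·(f + f² + … + f^4).
≈ 21.000 × (0.1250 + 0.0156 + 0.0020 + 0.0002) ≈ 21.000 × 0.1428 ≈ 2.999 μg/mL.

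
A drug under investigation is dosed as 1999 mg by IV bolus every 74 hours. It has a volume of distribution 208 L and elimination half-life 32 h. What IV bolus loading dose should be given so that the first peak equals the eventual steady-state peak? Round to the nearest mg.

f = (1/2)^(74/32) ≈ 0.201311; accumulation ratio R = 1/(1−f) ≈ 1.25205.
Loading dose to hit Cmax,ss on first dose: D_load = D_maint·R ≈ 1999 × 1.25205 ≈ 2502.85 mg.

2503 mg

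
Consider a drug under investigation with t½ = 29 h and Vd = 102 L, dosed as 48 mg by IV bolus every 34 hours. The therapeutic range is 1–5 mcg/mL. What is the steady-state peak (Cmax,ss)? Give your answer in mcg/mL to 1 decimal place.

k = ln2/t½ = ln2/29 ≈ 0.023902 h⁻¹; fraction remaining f = e^(−kτ) = e^(−0.023902×34) ≈ 0.4437.
Accumulation ratio R = 1/(1 − f) ≈ 1/0.5563 ≈ 1.7976.
Single-dose peak C₀ = D/Vd = 48/102 ≈ 0.471 mcg/mL.
Cmax,ss = C₀/(1 − f) ≈ 0.471/0.5563 ≈ 0.847 mcg/mL.
Peak 0.8 mcg/mL vs MTC 5 mcg/mL: below toxic threshold.

0.8 mcg/mL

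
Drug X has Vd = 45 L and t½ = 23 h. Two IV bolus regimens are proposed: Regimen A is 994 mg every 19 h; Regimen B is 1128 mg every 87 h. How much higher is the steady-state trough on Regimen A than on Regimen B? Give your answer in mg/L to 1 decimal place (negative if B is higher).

26.6 mg/L

Regimen A: f = (1/2)^(19/23) ≈ 0.5641; Cmin,ss = (994/45)·f/(1−f) ≈ 28.585 mg/L.
Regimen B: f = (1/2)^(87/23) ≈ 0.0727; Cmin,ss = (1128/45)·f/(1−f) ≈ 1.965 mg/L.
Difference ≈ 28.585 − 1.965 ≈ 26.620 mg/L.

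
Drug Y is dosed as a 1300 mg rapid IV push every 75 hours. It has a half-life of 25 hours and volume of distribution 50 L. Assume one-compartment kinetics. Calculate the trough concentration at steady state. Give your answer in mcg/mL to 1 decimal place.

3.7 mcg/mL

τ = 75 h = 3 half-lives, so f = (1/2)^3 = 0.125.
Accumulation ratio R = 1/(1 − f) = 1/0.875 = 8/7.
Single-dose peak C₀ = D/Vd = 1300/50 = 26 mcg/mL.
Steady-state peak Cmax,ss = C₀·R = 26 × 8/7 ≈ 29.714 mcg/mL.
Steady-state trough Cmin,ss = Cmax,ss·f ≈ 29.714 × 0.125 ≈ 3.714 mcg/mL.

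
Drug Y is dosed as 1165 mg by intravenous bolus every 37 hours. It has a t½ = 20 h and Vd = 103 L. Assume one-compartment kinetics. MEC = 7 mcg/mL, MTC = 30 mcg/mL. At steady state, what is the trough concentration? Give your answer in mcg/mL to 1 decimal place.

4.3 mcg/mL

k = ln2/t½ = ln2/20 ≈ 0.034657 h⁻¹; fraction remaining f = e^(−kτ) = e^(−0.034657×37) ≈ 0.2774.
Accumulation ratio R = 1/(1 − f) ≈ 1/0.7226 ≈ 1.3839.
Single-dose peak C₀ = D/Vd = 1165/103 ≈ 11.311 mcg/mL.
Cmax,ss = C₀/(1 − f) ≈ 11.311/0.7226 ≈ 15.653 mcg/mL.
Steady-state trough Cmin,ss = Cmax,ss·f ≈ 15.653 × 0.2774 ≈ 4.342 mcg/mL.
Trough 4.3 mcg/mL vs MEC 7 mcg/mL: subtherapeutic.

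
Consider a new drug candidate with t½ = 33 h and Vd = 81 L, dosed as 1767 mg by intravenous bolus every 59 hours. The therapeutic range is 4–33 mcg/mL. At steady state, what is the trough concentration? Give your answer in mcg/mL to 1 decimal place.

8.9 mcg/mL

k = ln2/t½ = ln2/33 ≈ 0.021004 h⁻¹; fraction remaining f = e^(−kτ) = e^(−0.021004×59) ≈ 0.2896.
Accumulation ratio R = 1/(1 − f) ≈ 1/0.7104 ≈ 1.4077.
Single-dose peak C₀ = D/Vd = 1767/81 ≈ 21.815 mcg/mL.
Cmax,ss = C₀/(1 − f) ≈ 21.815/0.7104 ≈ 30.708 mcg/mL.
One interval later, Cmin,ss = Cmax,ss·e^(−kτ) ≈ 30.708 × 0.2896 ≈ 8.893 mcg/mL.
Trough 8.9 mcg/mL vs MEC 4 mcg/mL: adequate.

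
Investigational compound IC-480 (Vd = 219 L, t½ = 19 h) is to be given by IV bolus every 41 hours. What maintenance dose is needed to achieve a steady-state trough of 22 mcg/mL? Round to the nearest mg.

τ/t½ = 41/19 ≈ 2.1579, so f = (1/2)^(41/19) ≈ 0.224083.
Cmin,ss = (D/Vd)·f/(1−f), so D = Cmin,ss·Vd·(1−f)/f.
D = 22 × 219 × (1−f)/f ≈ 22 × 219 × 3.46263 ≈ 16682.95 mg.

16683 mg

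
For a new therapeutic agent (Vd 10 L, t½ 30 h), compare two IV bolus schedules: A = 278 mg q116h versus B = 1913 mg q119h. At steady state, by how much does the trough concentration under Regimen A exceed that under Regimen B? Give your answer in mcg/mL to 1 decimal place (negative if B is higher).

-11.0 mcg/mL

Regimen A: f = (1/2)^(116/30) ≈ 0.0686; Cmin,ss = (278/10)·f/(1−f) ≈ 2.048 mcg/mL.
Regimen B: f = (1/2)^(119/30) ≈ 0.0640; Cmin,ss = (1913/10)·f/(1−f) ≈ 13.080 mcg/mL.
Difference ≈ 2.048 − 13.080 ≈ -11.032 mcg/mL.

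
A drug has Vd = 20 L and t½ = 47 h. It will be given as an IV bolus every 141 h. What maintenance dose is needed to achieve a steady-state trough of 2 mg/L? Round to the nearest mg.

280 mg

τ/t½ = 141/47 ≈ 3, so f = (1/2)^(141/47) ≈ 0.125000.
Cmin,ss = (D/Vd)·f/(1−f), so D = Cmin,ss·Vd·(1−f)/f.
D = 2 × 20 × (1−f)/f ≈ 2 × 20 × 7.00000 ≈ 280.00 mg.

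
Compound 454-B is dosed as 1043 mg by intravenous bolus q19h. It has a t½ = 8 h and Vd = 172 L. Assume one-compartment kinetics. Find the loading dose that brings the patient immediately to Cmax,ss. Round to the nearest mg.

1292 mg

f = (1/2)^(19/8) ≈ 0.192776; accumulation ratio R = 1/(1−f) ≈ 1.23881.
Loading dose to hit Cmax,ss on first dose: D_load = D_maint·R ≈ 1043 × 1.23881 ≈ 1292.08 mg.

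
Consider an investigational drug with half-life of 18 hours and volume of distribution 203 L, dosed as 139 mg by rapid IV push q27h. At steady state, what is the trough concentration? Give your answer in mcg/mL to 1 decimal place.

0.4 mcg/mL

Over one 27-h interval, 27/18 ≈ 1.5 half-lives elapse, leaving f ≈ 0.3536 of each dose.
Each bolus raises the concentration by D/Vd = 139/203 ≈ 0.685 mcg/mL.
Steady-state trough Cmin,ss = C₀·f/(1−f) ≈ 0.685 × 0.3536/0.6464 ≈ 0.375 mcg/mL.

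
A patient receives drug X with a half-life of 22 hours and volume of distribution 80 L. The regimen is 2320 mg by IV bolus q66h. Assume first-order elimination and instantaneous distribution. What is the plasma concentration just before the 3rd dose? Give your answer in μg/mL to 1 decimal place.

4.1 μg/mL

f = (1/2)^(τ/t½) = (1/2)^(66/22) ≈ 0.1250.
C₀ = D/Vd = 2320/80 ≈ 29.000 μg/mL.
Before the 3rd dose, 2 doses have been given. Superposition: Cmin = C₀·(f + f²).
≈ 29.000 × (0.1250 + 0.0156) ≈ 29.000 × 0.1406 ≈ 4.077 μg/mL.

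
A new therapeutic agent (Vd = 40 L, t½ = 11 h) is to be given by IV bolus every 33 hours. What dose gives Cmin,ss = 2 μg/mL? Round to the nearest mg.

τ/t½ = 33/11 ≈ 3, so f = (1/2)^(33/11) ≈ 0.125000.
Cmin,ss = (D/Vd)·f/(1−f), so D = Cmin,ss·Vd·(1−f)/f.
D = 2 × 40 × (1−f)/f ≈ 2 × 40 × 7.00000 ≈ 560.00 mg.

560 mg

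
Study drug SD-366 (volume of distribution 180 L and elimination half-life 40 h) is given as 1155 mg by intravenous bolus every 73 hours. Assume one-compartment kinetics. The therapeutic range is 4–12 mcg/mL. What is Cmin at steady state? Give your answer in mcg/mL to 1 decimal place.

Over one 73-h interval, 73/40 ≈ 1.825 half-lives elapse, leaving f ≈ 0.2822 of each dose.
At steady state, accumulation factor R = 1/(1 − e^(−kτ)) ≈ 1.3931.
Each bolus raises the concentration by D/Vd = 1155/180 ≈ 6.417 mcg/mL.
Steady-state peak Cmax,ss = C₀·R ≈ 6.417 × 1.3931 ≈ 8.940 mcg/mL.
One interval later, Cmin,ss = Cmax,ss·e^(−kτ) ≈ 8.940 × 0.2822 ≈ 2.523 mcg/mL.
Trough 2.5 mcg/mL vs MEC 4 mcg/mL: subtherapeutic.

2.5 mcg/mL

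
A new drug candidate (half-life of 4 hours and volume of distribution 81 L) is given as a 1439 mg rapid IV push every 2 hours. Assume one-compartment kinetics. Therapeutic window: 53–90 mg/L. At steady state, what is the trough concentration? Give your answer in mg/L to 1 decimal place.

Over one 2-h interval, 2/4 ≈ 0.5 half-lives elapse, leaving f ≈ 0.7071 of each dose.
Accumulation ratio R = 1/(1 − f) ≈ 1/0.2929 ≈ 3.4141.
Single-dose peak C₀ = D/Vd = 1439/81 ≈ 17.765 mg/L.
Steady-state peak Cmax,ss = C₀·R ≈ 17.765 × 3.4141 ≈ 60.651 mg/L.
One interval later, Cmin,ss = Cmax,ss·e^(−kτ) ≈ 60.651 × 0.7071 ≈ 42.886 mg/L.
Trough 42.9 mg/L vs MEC 53 mg/L: subtherapeutic.

42.9 mg/L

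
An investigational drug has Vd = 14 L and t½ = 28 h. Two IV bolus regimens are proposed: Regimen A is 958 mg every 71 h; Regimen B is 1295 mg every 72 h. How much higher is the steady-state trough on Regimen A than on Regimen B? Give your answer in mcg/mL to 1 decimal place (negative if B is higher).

Regimen A: f = (1/2)^(71/28) ≈ 0.1725; Cmin,ss = (958/14)·f/(1−f) ≈ 14.265 mcg/mL.
Regimen B: f = (1/2)^(72/28) ≈ 0.1682; Cmin,ss = (1295/14)·f/(1−f) ≈ 18.705 mcg/mL.
Difference ≈ 14.265 − 18.705 ≈ -4.440 mcg/mL.

-4.4 mcg/mL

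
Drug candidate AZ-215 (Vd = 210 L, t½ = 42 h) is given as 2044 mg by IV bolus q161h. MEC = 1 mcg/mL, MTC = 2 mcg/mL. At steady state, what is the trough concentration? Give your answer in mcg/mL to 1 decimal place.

0.7 mcg/mL

τ/t½ = 161/42 ≈ 3.8333, so fraction remaining f = (1/2)^(161/42) ≈ 0.0702.
Accumulation ratio R = 1/(1 − f) ≈ 1/0.9298 ≈ 1.0755.
Single-dose peak C₀ = D/Vd = 2044/210 ≈ 9.733 mcg/mL.
Cmax,ss = C₀/(1 − f) ≈ 9.733/0.9298 ≈ 10.468 mcg/mL.
One interval later, Cmin,ss = Cmax,ss·e^(−kτ) ≈ 10.468 × 0.0702 ≈ 0.735 mcg/mL.
Trough 0.7 mcg/mL vs MEC 1 mcg/mL: subtherapeutic.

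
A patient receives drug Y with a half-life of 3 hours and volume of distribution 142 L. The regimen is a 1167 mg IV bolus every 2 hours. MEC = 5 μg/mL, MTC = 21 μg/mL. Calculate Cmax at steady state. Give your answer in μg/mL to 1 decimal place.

k = ln2/t½ = ln2/3 ≈ 0.231049 h⁻¹; fraction remaining f = e^(−kτ) = e^(−0.231049×2) ≈ 0.6300.
Accumulation ratio R = 1/(1 − f) ≈ 1/0.3700 ≈ 2.7027.
Each bolus raises the concentration by D/Vd = 1167/142 ≈ 8.218 μg/mL.
Steady-state peak Cmax,ss = C₀·R ≈ 8.218 × 2.7027 ≈ 22.211 μg/mL.
Peak 22.2 μg/mL vs MTC 21 μg/mL: exceeds toxic threshold.

22.2 μg/mL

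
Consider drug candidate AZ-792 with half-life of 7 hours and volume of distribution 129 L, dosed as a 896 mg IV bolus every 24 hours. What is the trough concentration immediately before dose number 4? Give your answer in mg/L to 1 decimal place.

0.7 mg/L

f = (1/2)^(τ/t½) = (1/2)^(24/7) ≈ 0.0929.
C₀ = D/Vd = 896/129 ≈ 6.946 mg/L.
Before the 4th dose, 3 doses have been given. Superposition: Cmin = C₀·(f + f² + … + f^3).
≈ 6.946 × (0.0929 + 0.0086 + 0.0008) ≈ 6.946 × 0.1023 ≈ 0.711 mg/L.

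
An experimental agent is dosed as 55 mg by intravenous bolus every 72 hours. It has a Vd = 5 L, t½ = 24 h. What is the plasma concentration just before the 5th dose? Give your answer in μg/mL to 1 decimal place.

f = (1/2)^(τ/t½) = (1/2)^(72/24) ≈ 0.1250.
C₀ = D/Vd = 55/5 ≈ 11.000 μg/mL.
Before the 5th dose, 4 doses have been given. Superposition: Cmin = C₀·(f + f² + … + f^4).
≈ 11.000 × (0.1250 + 0.0156 + 0.0020 + 0.0002) ≈ 11.000 × 0.1428 ≈ 1.571 μg/mL.

1.6 μg/mL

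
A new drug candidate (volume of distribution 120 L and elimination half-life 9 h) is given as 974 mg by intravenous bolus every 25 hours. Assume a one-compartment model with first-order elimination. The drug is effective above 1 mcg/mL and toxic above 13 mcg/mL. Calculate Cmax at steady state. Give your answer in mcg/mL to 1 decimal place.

k = ln2/t½ = ln2/9 ≈ 0.077016 h⁻¹; fraction remaining f = e^(−kτ) = e^(−0.077016×25) ≈ 0.1458.
Accumulation ratio R = 1/(1 − f) ≈ 1/0.8542 ≈ 1.1707.
Each bolus raises the concentration by D/Vd = 974/120 ≈ 8.117 mcg/mL.
Steady-state peak Cmax,ss = C₀·R ≈ 8.117 × 1.1707 ≈ 9.503 mcg/mL.
Peak 9.5 mcg/mL vs MTC 13 mcg/mL: below toxic threshold.

9.5 mcg/mL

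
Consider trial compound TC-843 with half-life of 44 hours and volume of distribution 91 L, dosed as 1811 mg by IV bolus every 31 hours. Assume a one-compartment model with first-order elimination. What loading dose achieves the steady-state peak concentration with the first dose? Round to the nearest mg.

4687 mg

f = (1/2)^(31/44) ≈ 0.613636; accumulation ratio R = 1/(1−f) ≈ 2.58823.
Loading dose to hit Cmax,ss on first dose: D_load = D_maint·R ≈ 1811 × 2.58823 ≈ 4687.28 mg.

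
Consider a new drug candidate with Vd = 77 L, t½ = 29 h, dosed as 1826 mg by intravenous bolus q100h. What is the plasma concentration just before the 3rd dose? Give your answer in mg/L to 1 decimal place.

2.4 mg/L

f = (1/2)^(τ/t½) = (1/2)^(100/29) ≈ 0.0916.
C₀ = D/Vd = 1826/77 ≈ 23.714 mg/L.
Before the 3rd dose, 2 doses have been given. Superposition: Cmin = C₀·(f + f²).
≈ 23.714 × (0.0916 + 0.0084) ≈ 23.714 × 0.1000 ≈ 2.371 mg/L.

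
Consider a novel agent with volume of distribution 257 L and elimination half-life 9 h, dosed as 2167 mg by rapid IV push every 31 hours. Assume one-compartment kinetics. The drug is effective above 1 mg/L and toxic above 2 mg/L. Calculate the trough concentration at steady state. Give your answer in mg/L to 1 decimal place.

0.9 mg/L

k = ln2/t½ = ln2/9 ≈ 0.077016 h⁻¹; fraction remaining f = e^(−kτ) = e^(−0.077016×31) ≈ 0.0919.
Each bolus raises the concentration by D/Vd = 2167/257 ≈ 8.432 mg/L.
Steady-state trough Cmin,ss = C₀·f/(1−f) ≈ 8.432 × 0.0919/0.9081 ≈ 0.853 mg/L.
Trough 0.9 mg/L vs MEC 1 mg/L: subtherapeutic.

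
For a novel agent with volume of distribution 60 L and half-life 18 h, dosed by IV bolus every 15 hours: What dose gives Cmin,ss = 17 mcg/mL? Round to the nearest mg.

τ/t½ = 15/18 ≈ 0.83333, so f = (1/2)^(15/18) ≈ 0.561231.
Cmin,ss = (D/Vd)·f/(1−f), so D = Cmin,ss·Vd·(1−f)/f.
D = 17 × 60 × (1−f)/f ≈ 17 × 60 × 0.78180 ≈ 797.44 mg.

797 mg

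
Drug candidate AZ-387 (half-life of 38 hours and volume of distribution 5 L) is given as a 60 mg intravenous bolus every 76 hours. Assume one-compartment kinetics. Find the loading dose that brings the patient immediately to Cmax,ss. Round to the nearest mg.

80 mg

f = (1/2)^(76/38) ≈ 0.250000; accumulation ratio R = 1/(1−f) ≈ 1.33333.
Loading dose to hit Cmax,ss on first dose: D_load = D_maint·R ≈ 60 × 1.33333 ≈ 80.00 mg.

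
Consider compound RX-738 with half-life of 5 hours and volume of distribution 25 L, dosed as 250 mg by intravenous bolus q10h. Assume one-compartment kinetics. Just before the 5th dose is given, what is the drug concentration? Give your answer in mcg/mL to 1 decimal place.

3.3 mcg/mL

f = (1/2)^(τ/t½) = (1/2)^(10/5) ≈ 0.2500.
C₀ = D/Vd = 250/25 ≈ 10.000 mcg/mL.
Before the 5th dose, 4 doses have been given. Superposition: Cmin = C₀·(f + f² + … + f^4).
≈ 10.000 × (0.2500 + 0.0625 + 0.0156 + 0.0039) ≈ 10.000 × 0.3320 ≈ 3.320 mcg/mL.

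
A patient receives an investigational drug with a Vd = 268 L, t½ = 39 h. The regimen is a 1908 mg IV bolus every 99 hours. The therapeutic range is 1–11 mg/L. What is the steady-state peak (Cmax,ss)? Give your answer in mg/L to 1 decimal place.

k = ln2/t½ = ln2/39 ≈ 0.017773 h⁻¹; fraction remaining f = e^(−kτ) = e^(−0.017773×99) ≈ 0.1721.
At steady state, accumulation factor R = 1/(1 − e^(−kτ)) ≈ 1.2079.
Each bolus raises the concentration by D/Vd = 1908/268 ≈ 7.119 mg/L.
Steady-state peak Cmax,ss = C₀·R ≈ 7.119 × 1.2079 ≈ 8.599 mg/L.
Peak 8.6 mg/L vs MTC 11 mg/L: below toxic threshold.

8.6 mg/L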